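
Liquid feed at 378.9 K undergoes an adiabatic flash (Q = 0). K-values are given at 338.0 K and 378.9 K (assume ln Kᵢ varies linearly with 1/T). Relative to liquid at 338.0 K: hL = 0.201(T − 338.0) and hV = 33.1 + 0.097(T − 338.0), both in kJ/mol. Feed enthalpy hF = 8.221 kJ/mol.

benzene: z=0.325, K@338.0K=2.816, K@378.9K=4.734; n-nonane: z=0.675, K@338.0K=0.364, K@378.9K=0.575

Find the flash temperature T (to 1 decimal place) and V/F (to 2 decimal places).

Adiabatic flash: solve Rachford–Rice at each trial T, then check hF = ψ·hV(T) + (1−ψ)·hL(T).
  T = 338.0 K: K = (2.816, 0.364), RR gives ψ = 0.139, H_out = 4.611 kJ/mol
  T = 378.9 K: K = (4.734, 0.575), RR gives ψ = 0.584, H_out = 25.065 kJ/mol
  T = 358.4 K: K = (3.703, 0.463), RR gives ψ = 0.356, H_out = 15.122 kJ/mol
  T = 348.2 K: K = (3.242, 0.412), RR gives ψ = 0.252, H_out = 10.117 kJ/mol
  T = 343.1 K: K = (3.025, 0.388), RR gives ψ = 0.197, H_out = 7.454 kJ/mol
  T = 345.6 K: K = (3.130, 0.400), RR gives ψ = 0.224, H_out = 8.778 kJ/mol
  T = 344.4 K: K = (3.079, 0.394), RR gives ψ = 0.212, H_out = 8.147 kJ/mol
Linear interpolation between T = 344.4 (H_out = 8.147) and T = 345.6 (H_out = 8.778) on hF = 8.221 gives T ≈ 344.5 K, at which ψ = 0.21.

T = 344.5 K, V/F = 0.21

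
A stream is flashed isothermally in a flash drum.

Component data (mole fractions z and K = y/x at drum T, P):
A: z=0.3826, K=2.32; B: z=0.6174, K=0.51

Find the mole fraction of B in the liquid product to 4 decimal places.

Rachford–Rice: g(β) = Σ zᵢ(Kᵢ−1)/(1+β(Kᵢ−1)) = 0.
g(0) = ΣzᵢKᵢ − 1 = 0.2025 and g(1) = 1 − Σzᵢ/Kᵢ = -0.3755, so a root lies in (0, 1).
Newton–Raphson from β = 0.63:
  β = 0.6300: g = -0.16189, g' = -0.5089 → β = 0.3119
  β = 0.3119: g = 0.00065, g' = -0.5411 → β = 0.3131
Converged at β = 0.3131.
Compositions from xᵢ = zᵢ/(1+β(Kᵢ−1)), yᵢ = Kᵢxᵢ:
  A: x = 0.2707, y = 0.6281
  B: x = 0.7293, y = 0.3719

x_B = 0.7293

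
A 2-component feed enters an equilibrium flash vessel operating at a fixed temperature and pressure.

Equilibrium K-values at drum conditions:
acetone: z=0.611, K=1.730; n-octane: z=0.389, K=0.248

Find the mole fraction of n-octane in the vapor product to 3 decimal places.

Let ψ = V/F and solve Σ zᵢ(Kᵢ−1)/(1+ψ(Kᵢ−1)) = 0.
Check two-phase: ΣzᵢKᵢ = 1.154 > 1 and Σzᵢ/Kᵢ = 1.922 > 1, so g(0) = 0.154 > 0 and g(1) = -0.922 < 0.
Binary case is linear: z₁(K₁−1)(1+ψ(K₂−1)) + z₂(K₂−1)(1+ψ(K₁−1)) = 0
⇒ ψ = [z₁(K₁−1)+z₂(K₂−1)] / [−(K₁−1)(K₂−1)] = 0.1535/0.5490 = 0.280
Compositions from xᵢ = zᵢ/(1+ψ(Kᵢ−1)), yᵢ = Kᵢxᵢ:
  acetone: x = 0.507, y = 0.878
  n-octane: x = 0.493, y = 0.122

y_n-octane = 0.122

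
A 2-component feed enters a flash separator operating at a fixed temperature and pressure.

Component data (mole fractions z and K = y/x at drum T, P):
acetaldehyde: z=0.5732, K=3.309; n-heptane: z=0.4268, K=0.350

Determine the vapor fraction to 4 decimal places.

Rachford–Rice: g(ψ) = Σ zᵢ(Kᵢ−1)/(1+ψ(Kᵢ−1)) = 0.
Check two-phase: ΣzᵢKᵢ = 2.0461 > 1 and Σzᵢ/Kᵢ = 1.3927 > 1, so g(0) = 1.0461 > 0 and g(1) = -0.3927 < 0.
Binary case is linear: z₁(K₁−1)(1+ψ(K₂−1)) + z₂(K₂−1)(1+ψ(K₁−1)) = 0
⇒ ψ = [z₁(K₁−1)+z₂(K₂−1)] / [−(K₁−1)(K₂−1)] = 1.04610/1.50085 = 0.6970

ψ = 0.6970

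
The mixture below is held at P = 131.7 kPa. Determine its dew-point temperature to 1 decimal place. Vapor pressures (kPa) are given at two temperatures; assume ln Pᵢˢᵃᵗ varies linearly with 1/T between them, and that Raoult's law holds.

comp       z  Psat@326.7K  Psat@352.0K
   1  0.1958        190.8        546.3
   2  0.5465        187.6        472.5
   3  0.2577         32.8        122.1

T = 335.6 K

Dew-point temperature: Σzᵢ·P/Pᵢˢᵃᵗ(T) = 1. Interpolate ln Pᵢˢᵃᵗ = aᵢ + bᵢ/T.
  T = 326.7 K: ΣzᵢP/Pᵢˢᵃᵗ = 1.5535
  T = 352.0 K: ΣzᵢP/Pᵢˢᵃᵗ = 0.4775
  T = 339.4 K: ΣzᵢP/Pᵢˢᵃᵗ = 0.8373
  T = 333.0 K: ΣzᵢP/Pᵢˢᵃᵗ = 1.1354
  T = 336.2 K: ΣzᵢP/Pᵢˢᵃᵗ = 0.9734
  T = 334.6 K: ΣzᵢP/Pᵢˢᵃᵗ = 1.0508
  T = 335.4 K: ΣzᵢP/Pᵢˢᵃᵗ = 1.0112
Interpolating between 335.4 K and 336.2 K gives T ≈ 335.6 K.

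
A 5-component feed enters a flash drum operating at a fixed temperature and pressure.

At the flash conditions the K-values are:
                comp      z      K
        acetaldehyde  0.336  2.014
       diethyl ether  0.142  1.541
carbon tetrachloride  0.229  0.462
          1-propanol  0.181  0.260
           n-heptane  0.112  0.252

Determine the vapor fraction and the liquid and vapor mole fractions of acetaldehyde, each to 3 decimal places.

ψ = 0.129, x_acetaldehyde = 0.297, y_acetaldehyde = 0.599

Rachford–Rice: g(ψ) = Σ zᵢ(Kᵢ−1)/(1+ψ(Kᵢ−1)) = 0.
Check two-phase: ΣzᵢKᵢ = 1.077 > 1 and Σzᵢ/Kᵢ = 1.895 > 1, so g(0) = 0.077 > 0 and g(1) = -0.895 < 0.
Iterate (Newton) starting at ψ = 0.5:
  ψ = 0.500: g = -0.2284, g' = -0.712 → ψ = 0.179
  ψ = 0.179: g = -0.0290, g' = -0.578 → ψ = 0.129
Converged at ψ = 0.129.
Compositions from xᵢ = zᵢ/(1+ψ(Kᵢ−1)), yᵢ = Kᵢxᵢ:
  acetaldehyde: x = 0.297, y = 0.599
  diethyl ether: x = 0.133, y = 0.205
  carbon tetrachloride: x = 0.246, y = 0.114
  1-propanol: x = 0.200, y = 0.052
  n-heptane: x = 0.124, y = 0.031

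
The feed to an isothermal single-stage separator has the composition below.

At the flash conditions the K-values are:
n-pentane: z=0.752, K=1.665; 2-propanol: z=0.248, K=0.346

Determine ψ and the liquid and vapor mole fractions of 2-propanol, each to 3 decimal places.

ψ = 0.777, x_2-propanol = 0.504, y_2-propanol = 0.174

Material balance + equilibrium reduce to Σ zᵢ(Kᵢ−1)/(1+ψ(Kᵢ−1)) = 0.
Feasibility: ΣzᵢKᵢ = 1.338, Σzᵢ/Kᵢ = 1.168 — both > 1, two phases present.
Newton iteration, ψ⁰ = 0.59:
  ψ = 0.590: g = 0.0951, g' = -0.453 → ψ = 0.800
  ψ = 0.800: g = -0.0137, g' = -0.608 → ψ = 0.777
Converged at ψ = 0.777.
Compositions from xᵢ = zᵢ/(1+ψ(Kᵢ−1)), yᵢ = Kᵢxᵢ:
  n-pentane: x = 0.496, y = 0.826
  2-propanol: x = 0.504, y = 0.174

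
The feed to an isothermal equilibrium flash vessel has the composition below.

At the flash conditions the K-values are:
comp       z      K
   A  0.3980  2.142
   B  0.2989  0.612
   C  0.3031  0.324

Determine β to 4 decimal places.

β = 0.2127

Let β = V/F and solve Σ zᵢ(Kᵢ−1)/(1+β(Kᵢ−1)) = 0.
g(0) = ΣzᵢKᵢ − 1 = 0.1336 and g(1) = 1 − Σzᵢ/Kᵢ = -0.6097, so a root lies in (0, 1).
Newton–Raphson from β = 0.42:
  β = 0.4200: g = -0.11751, g' = -0.5714 → β = 0.2144
  β = 0.2144: g = -0.00098, g' = -0.5779 → β = 0.2127
Converged at β = 0.2127.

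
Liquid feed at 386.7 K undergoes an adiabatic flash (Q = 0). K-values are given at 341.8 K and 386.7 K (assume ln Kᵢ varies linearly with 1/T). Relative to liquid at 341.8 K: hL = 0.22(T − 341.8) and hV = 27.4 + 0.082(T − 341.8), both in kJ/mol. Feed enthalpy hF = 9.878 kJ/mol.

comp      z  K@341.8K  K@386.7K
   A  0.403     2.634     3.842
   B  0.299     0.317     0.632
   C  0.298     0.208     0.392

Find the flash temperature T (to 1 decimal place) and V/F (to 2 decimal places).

Adiabatic flash: solve Rachford–Rice at each trial T, then check hF = ψ·hV(T) + (1−ψ)·hL(T).
  T = 341.8 K: K = (2.634, 0.317, 0.208), RR gives ψ = 0.181, H_out = 4.951 kJ/mol
  T = 386.7 K: K = (3.842, 0.632, 0.392), RR gives ψ = 0.596, H_out = 22.517 kJ/mol
  T = 364.2 K: K = (3.217, 0.457, 0.291), RR gives ψ = 0.371, H_out = 13.950 kJ/mol
  T = 353.0 K: K = (2.920, 0.383, 0.247), RR gives ψ = 0.276, H_out = 9.605 kJ/mol
  T = 358.6 K: K = (3.067, 0.419, 0.269), RR gives ψ = 0.323, H_out = 11.803 kJ/mol
  T = 355.8 K: K = (2.993, 0.401, 0.258), RR gives ψ = 0.300, H_out = 10.712 kJ/mol
  T = 354.4 K: K = (2.957, 0.392, 0.253), RR gives ψ = 0.288, H_out = 10.161 kJ/mol
Linear interpolation between T = 353.0 (H_out = 9.605) and T = 354.4 (H_out = 10.161) on hF = 9.878 gives T ≈ 353.7 K, at which ψ = 0.28.

T = 353.7 K, V/F = 0.28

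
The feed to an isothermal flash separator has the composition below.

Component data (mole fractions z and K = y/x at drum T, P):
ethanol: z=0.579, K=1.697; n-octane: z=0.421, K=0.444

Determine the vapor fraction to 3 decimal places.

ψ = 0.437

Material balance + equilibrium reduce to Σ zᵢ(Kᵢ−1)/(1+ψ(Kᵢ−1)) = 0.
Feasibility: ΣzᵢKᵢ = 1.169, Σzᵢ/Kᵢ = 1.289 — both > 1, two phases present.
Binary case is linear: z₁(K₁−1)(1+ψ(K₂−1)) + z₂(K₂−1)(1+ψ(K₁−1)) = 0
⇒ ψ = [z₁(K₁−1)+z₂(K₂−1)] / [−(K₁−1)(K₂−1)] = 0.1695/0.3875 = 0.437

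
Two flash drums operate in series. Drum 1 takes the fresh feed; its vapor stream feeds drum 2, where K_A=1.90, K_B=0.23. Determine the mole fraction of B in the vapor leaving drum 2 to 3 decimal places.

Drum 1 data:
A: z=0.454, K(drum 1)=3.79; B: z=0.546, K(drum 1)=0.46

y_B (drum 2) = 0.124

Drum 1:
Rachford–Rice: g(ψ₁) = Σ zᵢ(Kᵢ−1)/(1+ψ₁(Kᵢ−1)) = 0.
Feasibility: ΣzᵢKᵢ = 1.972, Σzᵢ/Kᵢ = 1.307 — both > 1, two phases present.
Binary case is linear: z₁(K₁−1)(1+ψ₁(K₂−1)) + z₂(K₂−1)(1+ψ₁(K₁−1)) = 0
⇒ ψ₁ = [z₁(K₁−1)+z₂(K₂−1)] / [−(K₁−1)(K₂−1)] = 0.9718/1.5066 = 0.645
Drum-1 compositions:
  A: x = 0.162, y = 0.615
  B: x = 0.838, y = 0.385
Drum-2 feed = drum-1 vapor: z₂ = (0.6146, 0.3854).
Drum 2:
Binary case is linear: z₁(K₁−1)(1+ψ₂(K₂−1)) + z₂(K₂−1)(1+ψ₂(K₁−1)) = 0
⇒ ψ₂ = [z₁(K₁−1)+z₂(K₂−1)] / [−(K₁−1)(K₂−1)] = 0.2564/0.6930 = 0.370
  A: x = 0.461, y = 0.876
  B: x = 0.539, y = 0.124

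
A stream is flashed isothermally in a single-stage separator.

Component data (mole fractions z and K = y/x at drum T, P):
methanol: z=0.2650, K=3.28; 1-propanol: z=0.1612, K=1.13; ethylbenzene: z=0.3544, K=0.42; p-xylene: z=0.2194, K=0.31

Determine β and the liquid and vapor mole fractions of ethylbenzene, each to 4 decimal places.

β = 0.2295, x_ethylbenzene = 0.4088, y_ethylbenzene = 0.1717

Material balance + equilibrium reduce to Σ zᵢ(Kᵢ−1)/(1+β(Kᵢ−1)) = 0.
g(0) = ΣzᵢKᵢ − 1 = 0.2682 and g(1) = 1 − Σzᵢ/Kᵢ = -0.7750, so a root lies in (0, 1).
Newton iteration, β⁰ = 0.5:
  β = 0.5000: g = -0.21862, g' = -0.7832 → β = 0.2209
  β = 0.2209: g = 0.00786, g' = -0.9142 → β = 0.2295
Converged at β = 0.2295.
Compositions from xᵢ = zᵢ/(1+β(Kᵢ−1)), yᵢ = Kᵢxᵢ:
  methanol: x = 0.1740, y = 0.5706
  1-propanol: x = 0.1565, y = 0.1769
  ethylbenzene: x = 0.4088, y = 0.1717
  p-xylene: x = 0.2607, y = 0.0808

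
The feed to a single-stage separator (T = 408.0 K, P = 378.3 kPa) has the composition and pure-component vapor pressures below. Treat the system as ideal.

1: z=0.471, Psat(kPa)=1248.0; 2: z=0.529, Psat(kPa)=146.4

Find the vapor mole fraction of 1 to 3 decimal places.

y_1 = 0.694

Raoult's law: Kᵢ = Pᵢˢᵃᵗ/P = Pᵢˢᵃᵗ/378.3.
  K_1 = 1248.0/378.3 = 3.29897, K_2 = 146.4/378.3 = 0.38699
Material balance + equilibrium reduce to Σ zᵢ(Kᵢ−1)/(1+ψ(Kᵢ−1)) = 0.
Feasibility: ΣzᵢKᵢ = 1.759, Σzᵢ/Kᵢ = 1.510 — both > 1, two phases present.
Binary case is linear: z₁(K₁−1)(1+ψ(K₂−1)) + z₂(K₂−1)(1+ψ(K₁−1)) = 0
⇒ ψ = [z₁(K₁−1)+z₂(K₂−1)] / [−(K₁−1)(K₂−1)] = 0.7585/1.4093 = 0.538
Compositions from xᵢ = zᵢ/(1+ψ(Kᵢ−1)), yᵢ = Kᵢxᵢ:
  1: x = 0.211, y = 0.694
  2: x = 0.789, y = 0.306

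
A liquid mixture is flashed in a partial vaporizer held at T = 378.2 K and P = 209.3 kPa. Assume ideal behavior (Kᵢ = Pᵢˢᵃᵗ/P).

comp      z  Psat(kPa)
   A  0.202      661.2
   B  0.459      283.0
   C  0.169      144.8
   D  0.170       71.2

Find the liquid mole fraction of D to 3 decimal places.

Raoult's law: Kᵢ = Pᵢˢᵃᵗ/P = Pᵢˢᵃᵗ/209.3.
  K_A = 661.2/209.3 = 3.15910, K_B = 283.0/209.3 = 1.35213, K_C = 144.8/209.3 = 0.69183, K_D = 71.2/209.3 = 0.34018
Rachford–Rice: g(ψ) = Σ zᵢ(Kᵢ−1)/(1+ψ(Kᵢ−1)) = 0.
Check two-phase: ΣzᵢKᵢ = 1.434 > 1 and Σzᵢ/Kᵢ = 1.147 > 1, so g(0) = 0.434 > 0 and g(1) = -0.147 < 0.
Newton iteration, ψ⁰ = 0.5:
  ψ = 0.500: g = 0.1182, g' = -0.446 → ψ = 0.765
  ψ = 0.765: g = -0.0028, g' = -0.498 → ψ = 0.759
Converged at ψ = 0.759.
Compositions from xᵢ = zᵢ/(1+ψ(Kᵢ−1)), yᵢ = Kᵢxᵢ:
  A: x = 0.077, y = 0.242
  B: x = 0.362, y = 0.490
  C: x = 0.221, y = 0.153
  D: x = 0.341, y = 0.116

x_D = 0.341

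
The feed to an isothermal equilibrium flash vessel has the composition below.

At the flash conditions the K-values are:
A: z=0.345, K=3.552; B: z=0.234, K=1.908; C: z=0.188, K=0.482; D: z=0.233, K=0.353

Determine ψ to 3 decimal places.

ψ = 0.722

Material balance + equilibrium reduce to Σ zᵢ(Kᵢ−1)/(1+ψ(Kᵢ−1)) = 0.
g(0) = ΣzᵢKᵢ − 1 = 0.845 and g(1) = 1 − Σzᵢ/Kᵢ = -0.270, so a root lies in (0, 1).
Newton–Raphson from ψ = 0.5:
  ψ = 0.500: g = 0.1787, g' = -0.830 → ψ = 0.715
  ψ = 0.715: g = 0.0051, g' = -0.818 → ψ = 0.722
Converged at ψ = 0.722.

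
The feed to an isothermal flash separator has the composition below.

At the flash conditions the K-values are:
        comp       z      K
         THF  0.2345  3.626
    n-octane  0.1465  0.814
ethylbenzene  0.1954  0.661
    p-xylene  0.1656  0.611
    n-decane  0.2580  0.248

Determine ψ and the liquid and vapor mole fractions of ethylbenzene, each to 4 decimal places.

Material balance + equilibrium reduce to Σ zᵢ(Kᵢ−1)/(1+ψ(Kᵢ−1)) = 0.
g(0) = ΣzᵢKᵢ − 1 = 0.2639 and g(1) = 1 − Σzᵢ/Kᵢ = -0.8516, so a root lies in (0, 1).
Newton–Raphson from ψ = 0.32:
  ψ = 0.3200: g = -0.09774, g' = -0.7972 → ψ = 0.1974
  ψ = 0.1974: g = 0.00868, g' = -0.9633 → ψ = 0.2064
  ψ = 0.2064: g = 0.00008, g' = -0.9456 → ψ = 0.2065
Converged at ψ = 0.2065.
Compositions from xᵢ = zᵢ/(1+ψ(Kᵢ−1)), yᵢ = Kᵢxᵢ:
  THF: x = 0.1521, y = 0.5513
  n-octane: x = 0.1524, y = 0.1240
  ethylbenzene: x = 0.2101, y = 0.1389
  p-xylene: x = 0.1801, y = 0.1100
  n-decane: x = 0.3054, y = 0.0757

ψ = 0.2065, x_ethylbenzene = 0.2101, y_ethylbenzene = 0.1389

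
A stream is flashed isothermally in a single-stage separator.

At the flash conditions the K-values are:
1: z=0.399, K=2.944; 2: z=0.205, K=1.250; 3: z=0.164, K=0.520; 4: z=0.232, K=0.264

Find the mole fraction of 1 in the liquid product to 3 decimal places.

Rachford–Rice: g(β) = Σ zᵢ(Kᵢ−1)/(1+β(Kᵢ−1)) = 0.
Feasibility: ΣzᵢKᵢ = 1.577, Σzᵢ/Kᵢ = 1.494 — both > 1, two phases present.
Newton–Raphson from β = 0.39:
  β = 0.390: g = 0.1515, g' = -0.803 → β = 0.579
  β = 0.579: g = 0.0033, g' = -0.797 → β = 0.583
Converged at β = 0.583.
Compositions from xᵢ = zᵢ/(1+β(Kᵢ−1)), yᵢ = Kᵢxᵢ:
  1: x = 0.187, y = 0.551
  2: x = 0.179, y = 0.224
  3: x = 0.228, y = 0.118
  4: x = 0.406, y = 0.107

x_1 = 0.187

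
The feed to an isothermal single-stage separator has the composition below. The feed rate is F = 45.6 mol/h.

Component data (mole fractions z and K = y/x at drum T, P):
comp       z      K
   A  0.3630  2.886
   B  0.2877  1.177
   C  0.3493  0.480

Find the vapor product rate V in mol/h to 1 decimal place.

Material balance + equilibrium reduce to Σ zᵢ(Kᵢ−1)/(1+V/F(Kᵢ−1)) = 0.
Check two-phase: ΣzᵢKᵢ = 1.5539 > 1 and Σzᵢ/Kᵢ = 1.0979 > 1, so g(0) = 0.5539 > 0 and g(1) = -0.0979 < 0.
Newton iteration, V/F⁰ = 0.45:
  V/F = 0.4500: g = 0.18037, g' = -0.5465 → V/F = 0.7800
  V/F = 0.7800: g = 0.01620, g' = -0.4857 → V/F = 0.8134
  V/F = 0.8134: g = -0.00009, g' = -0.4916 → V/F = 0.8132
Converged at V/F = 0.8132.
Then V = V/F·F = 0.8132·45.6 = 37.1 mol/h and L = F − V = 8.5 mol/h.

V = 37.1 mol/h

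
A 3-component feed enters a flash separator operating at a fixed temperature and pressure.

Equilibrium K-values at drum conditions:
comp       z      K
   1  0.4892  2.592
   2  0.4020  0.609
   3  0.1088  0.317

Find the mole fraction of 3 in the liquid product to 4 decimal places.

Rachford–Rice: g(ψ) = Σ zᵢ(Kᵢ−1)/(1+ψ(Kᵢ−1)) = 0.
Check two-phase: ΣzᵢKᵢ = 1.5473 > 1 and Σzᵢ/Kᵢ = 1.1921 > 1, so g(0) = 0.5473 > 0 and g(1) = -0.1921 < 0.
Newton–Raphson from ψ = 0.63:
  ψ = 0.6300: g = 0.04984, g' = -0.5736 → ψ = 0.7169
  ψ = 0.7169: g = -0.00029, g' = -0.5839 → ψ = 0.7164
Converged at ψ = 0.7164.
Compositions from xᵢ = zᵢ/(1+ψ(Kᵢ−1)), yᵢ = Kᵢxᵢ:
  1: x = 0.2285, y = 0.5924
  2: x = 0.5584, y = 0.3401
  3: x = 0.2130, y = 0.0675

x_3 = 0.2130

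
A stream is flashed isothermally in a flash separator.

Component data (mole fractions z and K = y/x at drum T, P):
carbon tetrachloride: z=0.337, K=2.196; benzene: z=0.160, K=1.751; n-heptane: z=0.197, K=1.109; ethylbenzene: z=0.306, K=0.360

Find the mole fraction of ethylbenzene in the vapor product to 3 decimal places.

y_ethylbenzene = 0.186

Newton iteration, β⁰ = 0.47:
  β = 0.470: g = 0.0872, g' = -0.505 → β = 0.642
  β = 0.642: g = -0.0036, g' = -0.559 → β = 0.636
Converged at β = 0.636.
Compositions from xᵢ = zᵢ/(1+β(Kᵢ−1)), yᵢ = Kᵢxᵢ:
  carbon tetrachloride: x = 0.191, y = 0.420
  benzene: x = 0.108, y = 0.190
  n-heptane: x = 0.184, y = 0.204
  ethylbenzene: x = 0.516, y = 0.186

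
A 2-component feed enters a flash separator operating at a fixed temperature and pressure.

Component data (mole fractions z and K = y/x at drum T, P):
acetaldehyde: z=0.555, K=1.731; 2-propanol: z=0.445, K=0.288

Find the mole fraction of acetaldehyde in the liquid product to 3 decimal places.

x_acetaldehyde = 0.493

Newton–Raphson from β = 0.5:
  β = 0.500: g = -0.1949, g' = -0.703 → β = 0.223
  β = 0.223: g = -0.0277, g' = -0.538 → β = 0.171
Converged at β = 0.171.
Compositions from xᵢ = zᵢ/(1+β(Kᵢ−1)), yᵢ = Kᵢxᵢ:
  acetaldehyde: x = 0.493, y = 0.854
  2-propanol: x = 0.507, y = 0.146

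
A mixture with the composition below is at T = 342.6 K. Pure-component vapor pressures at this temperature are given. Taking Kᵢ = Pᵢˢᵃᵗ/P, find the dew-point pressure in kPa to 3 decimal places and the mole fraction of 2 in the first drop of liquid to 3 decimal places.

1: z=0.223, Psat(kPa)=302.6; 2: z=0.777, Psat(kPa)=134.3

At the dew point ψ → 1, so Σzᵢ/Kᵢ = 1 with Kᵢ = Pᵢˢᵃᵗ/P ⇒ 1/P = Σzᵢ/Pᵢˢᵃᵗ.
1/P = 0.223/302.6 + 0.777/134.3 = 0.006523 ⇒ P = 153.315 kPa
xᵢ = zᵢP/Pᵢˢᵃᵗ ⇒ x_2 = 0.777·153.315/134.3 = 0.887

Pdew = 153.315 kPa, x_2 = 0.887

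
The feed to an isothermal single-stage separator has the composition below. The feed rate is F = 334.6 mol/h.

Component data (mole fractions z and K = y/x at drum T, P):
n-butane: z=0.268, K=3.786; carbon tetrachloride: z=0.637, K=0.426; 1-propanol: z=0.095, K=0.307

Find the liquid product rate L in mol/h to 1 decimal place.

Let ψ = V/F and solve Σ zᵢ(Kᵢ−1)/(1+ψ(Kᵢ−1)) = 0.
Check two-phase: ΣzᵢKᵢ = 1.315 > 1 and Σzᵢ/Kᵢ = 1.876 > 1, so g(0) = 0.315 > 0 and g(1) = -0.876 < 0.
Newton iteration, ψ⁰ = 0.5:
  ψ = 0.500: g = -0.3015, g' = -0.883 → ψ = 0.158
  ψ = 0.158: g = 0.0418, g' = -1.313 → ψ = 0.190
  ψ = 0.190: g = 0.0016, g' = -1.213 → ψ = 0.192
Converged at ψ = 0.192.
Then V = ψ·F = 0.1917·334.6 = 64.1 mol/h and L = F − V = 270.5 mol/h.

L = 270.5 mol/h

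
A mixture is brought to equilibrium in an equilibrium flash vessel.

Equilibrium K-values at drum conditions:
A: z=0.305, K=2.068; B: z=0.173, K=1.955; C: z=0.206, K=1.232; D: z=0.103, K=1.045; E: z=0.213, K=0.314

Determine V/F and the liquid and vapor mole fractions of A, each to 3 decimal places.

V/F = 0.785, x_A = 0.166, y_A = 0.343

Rachford–Rice: g(V/F) = Σ zᵢ(Kᵢ−1)/(1+V/F(Kᵢ−1)) = 0.
Feasibility: ΣzᵢKᵢ = 1.397, Σzᵢ/Kᵢ = 1.180 — both > 1, two phases present.
Newton–Raphson from V/F = 0.5:
  V/F = 0.500: g = 0.1491, g' = -0.461 → V/F = 0.823
  V/F = 0.823: g = -0.0252, g' = -0.685 → V/F = 0.786
  V/F = 0.786: g = -0.0010, g' = -0.635 → V/F = 0.785
Converged at V/F = 0.785.
Compositions from xᵢ = zᵢ/(1+V/F(Kᵢ−1)), yᵢ = Kᵢxᵢ:
  A: x = 0.166, y = 0.343
  B: x = 0.099, y = 0.193
  C: x = 0.174, y = 0.215
  D: x = 0.099, y = 0.104
  E: x = 0.461, y = 0.145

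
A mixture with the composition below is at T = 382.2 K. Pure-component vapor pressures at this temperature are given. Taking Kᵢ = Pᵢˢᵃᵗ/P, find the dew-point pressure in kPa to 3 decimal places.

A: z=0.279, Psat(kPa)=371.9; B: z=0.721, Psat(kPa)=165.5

At the dew point ψ → 1, so Σzᵢ/Kᵢ = 1 with Kᵢ = Pᵢˢᵃᵗ/P ⇒ 1/P = Σzᵢ/Pᵢˢᵃᵗ.
1/P = 0.279/371.9 + 0.721/165.5 = 0.005107 ⇒ P = 195.821 kPa

Pdew = 195.821 kPa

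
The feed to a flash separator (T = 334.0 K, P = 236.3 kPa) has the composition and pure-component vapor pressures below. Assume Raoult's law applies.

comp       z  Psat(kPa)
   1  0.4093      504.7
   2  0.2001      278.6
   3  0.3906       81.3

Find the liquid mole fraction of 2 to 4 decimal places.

Raoult's law: Kᵢ = Pᵢˢᵃᵗ/P = Pᵢˢᵃᵗ/236.3.
  K_1 = 504.7/236.3 = 2.135844, K_2 = 278.6/236.3 = 1.179010, K_3 = 81.3/236.3 = 0.344054
Newton–Raphson from V/F = 0.64:
  V/F = 0.6400: g = -0.14025, g' = -0.6815 → V/F = 0.4342
  V/F = 0.4342: g = -0.01365, g' = -0.5709 → V/F = 0.4103
  V/F = 0.4103: g = -0.00006, g' = -0.5659 → V/F = 0.4102
Converged at V/F = 0.4102.
Compositions from xᵢ = zᵢ/(1+V/F(Kᵢ−1)), yᵢ = Kᵢxᵢ:
  1: x = 0.2792, y = 0.5964
  2: x = 0.1864, y = 0.2198
  3: x = 0.5344, y = 0.1839

x_2 = 0.1864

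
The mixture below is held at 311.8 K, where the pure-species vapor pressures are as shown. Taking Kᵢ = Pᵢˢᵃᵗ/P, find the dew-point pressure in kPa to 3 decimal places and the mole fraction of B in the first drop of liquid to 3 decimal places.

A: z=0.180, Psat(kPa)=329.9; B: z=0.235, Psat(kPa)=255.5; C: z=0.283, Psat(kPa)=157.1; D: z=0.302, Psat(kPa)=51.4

At the dew point ψ → 1, so Σzᵢ/Kᵢ = 1 with Kᵢ = Pᵢˢᵃᵗ/P ⇒ 1/P = Σzᵢ/Pᵢˢᵃᵗ.
1/P = 0.180/329.9 + 0.235/255.5 + 0.283/157.1 + 0.302/51.4 = 0.009142 ⇒ P = 109.382 kPa
xᵢ = zᵢP/Pᵢˢᵃᵗ ⇒ x_B = 0.235·109.382/255.5 = 0.101

Pdew = 109.382 kPa, x_B = 0.101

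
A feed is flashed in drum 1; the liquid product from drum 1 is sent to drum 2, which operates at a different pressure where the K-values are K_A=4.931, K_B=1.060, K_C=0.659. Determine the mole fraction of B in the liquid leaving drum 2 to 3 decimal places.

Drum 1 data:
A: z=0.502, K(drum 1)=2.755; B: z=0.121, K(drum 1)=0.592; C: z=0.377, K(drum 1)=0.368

x_B (drum 2) = 0.152

Drum 1:
Rachford–Rice: g(ψ₁) = Σ zᵢ(Kᵢ−1)/(1+ψ₁(Kᵢ−1)) = 0.
Feasibility: ΣzᵢKᵢ = 1.593, Σzᵢ/Kᵢ = 1.411 — both > 1, two phases present.
Newton–Raphson from ψ₁ = 0.5:
  ψ₁ = 0.500: g = 0.0589, g' = -0.792 → ψ₁ = 0.574
  ψ₁ = 0.574: g = 0.0003, g' = -0.789 → ψ₁ = 0.575
Converged at ψ₁ = 0.575.
Drum-1 compositions:
  A: x = 0.250, y = 0.689
  B: x = 0.158, y = 0.094
  C: x = 0.592, y = 0.218
Drum-2 feed = drum-1 liquid: z₂ = (0.2499, 0.1581, 0.5920).
Drum 2:
Newton–Raphson from ψ₂ = 0.56:
  ψ₂ = 0.560: g = 0.0666, g' = -0.483 → ψ₂ = 0.698
  ψ₂ = 0.698: g = 0.0066, g' = -0.395 → ψ₂ = 0.715
Converged at ψ₂ = 0.715.
  A: x = 0.066, y = 0.323
  B: x = 0.152, y = 0.161
  C: x = 0.783, y = 0.516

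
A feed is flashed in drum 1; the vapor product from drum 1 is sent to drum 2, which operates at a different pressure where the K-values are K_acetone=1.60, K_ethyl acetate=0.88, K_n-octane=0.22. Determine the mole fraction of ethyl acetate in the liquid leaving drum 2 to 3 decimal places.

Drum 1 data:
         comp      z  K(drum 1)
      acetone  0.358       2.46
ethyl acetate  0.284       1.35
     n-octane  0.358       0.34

x_ethyl acetate (drum 2) = 0.335

Drum 1:
Material balance + equilibrium reduce to Σ zᵢ(Kᵢ−1)/(1+ψ₁(Kᵢ−1)) = 0.
g(0) = ΣzᵢKᵢ − 1 = 0.386 and g(1) = 1 − Σzᵢ/Kᵢ = -0.409, so a root lies in (0, 1).
Iterate (Newton) starting at ψ₁ = 0.67:
  ψ₁ = 0.670: g = -0.0789, g' = -0.719 → ψ₁ = 0.560
  ψ₁ = 0.560: g = -0.0043, g' = -0.648 → ψ₁ = 0.554
Converged at ψ₁ = 0.554.
Drum-1 compositions:
  acetone: x = 0.198, y = 0.487
  ethyl acetate: x = 0.238, y = 0.321
  n-octane: x = 0.564, y = 0.192
Drum-2 feed = drum-1 vapor: z₂ = (0.4870, 0.3212, 0.1918).
Drum 2:
Let ψ₂ = V/F and solve Σ zᵢ(Kᵢ−1)/(1+ψ₂(Kᵢ−1)) = 0.
Check two-phase: ΣzᵢKᵢ = 1.104 > 1 and Σzᵢ/Kᵢ = 1.541 > 1, so g(0) = 0.104 > 0 and g(1) = -0.541 < 0.
Newton iteration, ψ₂⁰ = 0.56:
  ψ₂ = 0.560: g = -0.0882, g' = -0.471 → ψ₂ = 0.373
  ψ₂ = 0.373: g = -0.0125, g' = -0.354 → ψ₂ = 0.338
  ψ₂ = 0.338: g = -0.0002, g' = -0.341 → ψ₂ = 0.337
Converged at ψ₂ = 0.337.
  acetone: x = 0.405, y = 0.648
  ethyl acetate: x = 0.335, y = 0.295
  n-octane: x = 0.260, y = 0.057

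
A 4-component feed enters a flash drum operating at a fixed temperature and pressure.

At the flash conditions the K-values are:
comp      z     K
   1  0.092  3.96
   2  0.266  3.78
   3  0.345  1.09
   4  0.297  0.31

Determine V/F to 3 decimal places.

Rachford–Rice: g(V/F) = Σ zᵢ(Kᵢ−1)/(1+V/F(Kᵢ−1)) = 0.
Check two-phase: ΣzᵢKᵢ = 1.838 > 1 and Σzᵢ/Kᵢ = 1.368 > 1, so g(0) = 0.838 > 0 and g(1) = -0.368 < 0.
Iterate (Newton) starting at V/F = 0.43:
  V/F = 0.430: g = 0.1952, g' = -0.871 → V/F = 0.654
  V/F = 0.654: g = 0.0110, g' = -0.824 → V/F = 0.667
Converged at V/F = 0.667.

V/F = 0.667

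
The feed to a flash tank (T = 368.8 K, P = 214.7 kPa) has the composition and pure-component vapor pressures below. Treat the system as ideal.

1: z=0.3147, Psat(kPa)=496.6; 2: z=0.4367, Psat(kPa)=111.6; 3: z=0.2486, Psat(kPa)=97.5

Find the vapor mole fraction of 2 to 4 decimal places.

y_2 = 0.2387

Raoult's law: Kᵢ = Pᵢˢᵃᵗ/P = Pᵢˢᵃᵗ/214.7.
  K_1 = 496.6/214.7 = 2.312995, K_2 = 111.6/214.7 = 0.519795, K_3 = 97.5/214.7 = 0.454122
Let ψ = V/F and solve Σ zᵢ(Kᵢ−1)/(1+ψ(Kᵢ−1)) = 0.
g(0) = ΣzᵢKᵢ − 1 = 0.0678 and g(1) = 1 − Σzᵢ/Kᵢ = -0.5236, so a root lies in (0, 1).
Newton–Raphson from ψ = 0.5:
  ψ = 0.5000: g = -0.21317, g' = -0.5122 → ψ = 0.0838
  ψ = 0.0838: g = 0.01150, g' = -0.6309 → ψ = 0.1021
  ψ = 0.1021: g = 0.00014, g' = -0.6163 → ψ = 0.1023
Converged at ψ = 0.1023.
Compositions from xᵢ = zᵢ/(1+ψ(Kᵢ−1)), yᵢ = Kᵢxᵢ:
  1: x = 0.2774, y = 0.6417
  2: x = 0.4593, y = 0.2387
  3: x = 0.2633, y = 0.1196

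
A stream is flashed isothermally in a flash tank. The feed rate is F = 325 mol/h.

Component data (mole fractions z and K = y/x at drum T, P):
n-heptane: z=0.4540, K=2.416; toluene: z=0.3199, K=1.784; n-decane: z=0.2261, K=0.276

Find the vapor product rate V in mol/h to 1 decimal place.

V = 281.2 mol/h

Material balance + equilibrium reduce to Σ zᵢ(Kᵢ−1)/(1+β(Kᵢ−1)) = 0.
Check two-phase: ΣzᵢKᵢ = 1.7300 > 1 and Σzᵢ/Kᵢ = 1.1864 > 1, so g(0) = 0.7300 > 0 and g(1) = -0.1864 < 0.
Newton iteration, β⁰ = 0.5:
  β = 0.5000: g = 0.29998, g' = -0.7047 → β = 0.9257
  β = 0.9257: g = -0.07283, g' = -1.3262 → β = 0.8708
  β = 0.8708: g = -0.00602, g' = -1.1198 → β = 0.8654
Converged at β = 0.8654.
Then V = β·F = 0.8654·325 = 281.2 mol/h and L = F − V = 43.8 mol/h.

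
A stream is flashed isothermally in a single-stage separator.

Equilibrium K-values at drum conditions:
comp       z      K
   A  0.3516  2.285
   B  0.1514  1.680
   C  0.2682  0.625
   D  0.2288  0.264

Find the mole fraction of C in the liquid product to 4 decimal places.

Rachford–Rice: g(V/F) = Σ zᵢ(Kᵢ−1)/(1+V/F(Kᵢ−1)) = 0.
Feasibility: ΣzᵢKᵢ = 1.2858, Σzᵢ/Kᵢ = 1.5398 — both > 1, two phases present.
Newton–Raphson from V/F = 0.49:
  V/F = 0.4900: g = -0.03214, g' = -0.6178 → V/F = 0.4380
  V/F = 0.4380: g = -0.00042, g' = -0.6032 → V/F = 0.4373
Converged at V/F = 0.4373.
Compositions from xᵢ = zᵢ/(1+V/F(Kᵢ−1)), yᵢ = Kᵢxᵢ:
  A: x = 0.2251, y = 0.5144
  B: x = 0.1167, y = 0.1961
  C: x = 0.3208, y = 0.2005
  D: x = 0.3374, y = 0.0891

x_C = 0.3208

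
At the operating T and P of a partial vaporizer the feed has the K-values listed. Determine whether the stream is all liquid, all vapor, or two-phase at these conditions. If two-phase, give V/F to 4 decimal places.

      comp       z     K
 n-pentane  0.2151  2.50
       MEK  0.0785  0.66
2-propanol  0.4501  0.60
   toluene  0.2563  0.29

ΣzᵢKᵢ = 0.9339; Σzᵢ/Kᵢ = 1.8389.
Since ΣzᵢKᵢ < 1 the mixture is below its bubble point — single liquid phase.

all liquid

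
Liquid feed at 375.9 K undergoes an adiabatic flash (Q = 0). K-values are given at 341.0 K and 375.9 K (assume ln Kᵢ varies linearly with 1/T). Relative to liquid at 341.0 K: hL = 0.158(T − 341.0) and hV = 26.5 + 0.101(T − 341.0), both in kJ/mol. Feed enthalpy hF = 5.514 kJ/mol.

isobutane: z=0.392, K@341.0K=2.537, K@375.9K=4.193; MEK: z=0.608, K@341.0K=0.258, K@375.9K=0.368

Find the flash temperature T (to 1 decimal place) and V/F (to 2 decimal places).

T = 345.4 K, V/F = 0.18

Adiabatic flash: solve Rachford–Rice at each trial T, then check hF = ψ·hV(T) + (1−ψ)·hL(T).
  T = 341.0 K: K = (2.537, 0.258), RR gives ψ = 0.133, H_out = 3.517 kJ/mol
  T = 375.9 K: K = (4.193, 0.368), RR gives ψ = 0.430, H_out = 16.050 kJ/mol
  T = 358.4 K: K = (3.299, 0.311), RR gives ψ = 0.304, H_out = 10.509 kJ/mol
  T = 349.7 K: K = (2.903, 0.284), RR gives ψ = 0.228, H_out = 7.297 kJ/mol
  T = 345.4 K: K = (2.718, 0.271), RR gives ψ = 0.184, H_out = 5.518 kJ/mol
  T = 343.2 K: K = (2.627, 0.264), RR gives ψ = 0.159, H_out = 4.544 kJ/mol
Linear interpolation between T = 343.2 (H_out = 4.544) and T = 345.4 (H_out = 5.518) on hF = 5.514 gives T ≈ 345.4 K, at which ψ = 0.18.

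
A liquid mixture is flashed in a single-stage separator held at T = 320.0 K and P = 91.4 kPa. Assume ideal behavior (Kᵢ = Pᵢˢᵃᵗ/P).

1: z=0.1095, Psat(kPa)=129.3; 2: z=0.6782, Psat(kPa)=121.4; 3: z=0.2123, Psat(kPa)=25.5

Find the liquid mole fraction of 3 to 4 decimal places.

Raoult's law: Kᵢ = Pᵢˢᵃᵗ/P = Pᵢˢᵃᵗ/91.4.
  K_1 = 129.3/91.4 = 1.414661, K_2 = 121.4/91.4 = 1.328228, K_3 = 25.5/91.4 = 0.278993
Rachford–Rice: g(ψ) = Σ zᵢ(Kᵢ−1)/(1+ψ(Kᵢ−1)) = 0.
g(0) = ΣzᵢKᵢ − 1 = 0.1149 and g(1) = 1 − Σzᵢ/Kᵢ = -0.3490, so a root lies in (0, 1).
Newton–Raphson from ψ = 0.5:
  ψ = 0.5000: g = -0.01053, g' = -0.3367 → ψ = 0.4687
  ψ = 0.4687: g = -0.00027, g' = -0.3199 → ψ = 0.4679
Converged at ψ = 0.4679.
Compositions from xᵢ = zᵢ/(1+ψ(Kᵢ−1)), yᵢ = Kᵢxᵢ:
  1: x = 0.0917, y = 0.1297
  2: x = 0.5879, y = 0.7809
  3: x = 0.3204, y = 0.0894

x_3 = 0.3204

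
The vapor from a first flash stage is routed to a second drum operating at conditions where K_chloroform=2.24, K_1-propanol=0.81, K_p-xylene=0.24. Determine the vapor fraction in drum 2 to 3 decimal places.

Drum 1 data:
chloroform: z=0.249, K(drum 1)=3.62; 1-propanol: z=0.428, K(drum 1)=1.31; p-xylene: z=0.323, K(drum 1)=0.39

Drum 1:
Let ψ₁ = V/F and solve Σ zᵢ(Kᵢ−1)/(1+ψ₁(Kᵢ−1)) = 0.
Check two-phase: ΣzᵢKᵢ = 1.588 > 1 and Σzᵢ/Kᵢ = 1.224 > 1, so g(0) = 0.588 > 0 and g(1) = -0.224 < 0.
Newton iteration, ψ₁⁰ = 0.52:
  ψ₁ = 0.520: g = 0.1019, g' = -0.595 → ψ₁ = 0.691
  ψ₁ = 0.691: g = 0.0006, g' = -0.604 → ψ₁ = 0.692
Converged at ψ₁ = 0.692.
Drum-1 compositions:
  chloroform: x = 0.088, y = 0.320
  1-propanol: x = 0.352, y = 0.462
  p-xylene: x = 0.559, y = 0.218
Drum-2 feed = drum-1 vapor: z₂ = (0.3203, 0.4616, 0.2181).
Drum 2:
Newton iteration, ψ₂⁰ = 0.67:
  ψ₂ = 0.670: g = -0.2212, g' = -0.692 → ψ₂ = 0.350
  ψ₂ = 0.350: g = -0.0428, g' = -0.492 → ψ₂ = 0.263
Converged at ψ₂ = 0.263.
  chloroform: x = 0.242, y = 0.541
  1-propanol: x = 0.486, y = 0.394
  p-xylene: x = 0.273, y = 0.065

V/F (drum 2) = 0.263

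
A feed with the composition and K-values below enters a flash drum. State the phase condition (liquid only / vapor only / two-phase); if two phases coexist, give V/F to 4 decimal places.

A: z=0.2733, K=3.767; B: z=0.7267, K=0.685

ΣzᵢKᵢ = 1.5273; Σzᵢ/Kᵢ = 1.1334.
Both exceed 1, so a two-phase solution exists.
Let ψ = V/F and solve Σ zᵢ(Kᵢ−1)/(1+ψ(Kᵢ−1)) = 0.
Iterate (Newton) starting at ψ = 0.5:
  ψ = 0.5000: g = 0.04557, g' = -0.4699 → ψ = 0.5970
  ψ = 0.5970: g = 0.00324, g' = -0.4069 → ψ = 0.6049
  ψ = 0.6049: g = 0.00002, g' = -0.4027 → ψ = 0.6050
Converged at ψ = 0.6050.

two-phase, V/F = 0.6050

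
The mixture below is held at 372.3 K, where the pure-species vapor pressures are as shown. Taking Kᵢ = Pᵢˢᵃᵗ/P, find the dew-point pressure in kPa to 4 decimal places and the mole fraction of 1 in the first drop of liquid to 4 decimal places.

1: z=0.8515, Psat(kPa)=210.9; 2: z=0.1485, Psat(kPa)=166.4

Pdew = 202.8444 kPa, x_1 = 0.8190

At the dew point ψ → 1, so Σzᵢ/Kᵢ = 1 with Kᵢ = Pᵢˢᵃᵗ/P ⇒ 1/P = Σzᵢ/Pᵢˢᵃᵗ.
1/P = 0.8515/210.9 + 0.1485/166.4 = 0.0049299 ⇒ P = 202.8444 kPa
xᵢ = zᵢP/Pᵢˢᵃᵗ ⇒ x_1 = 0.8515·202.8444/210.9 = 0.8190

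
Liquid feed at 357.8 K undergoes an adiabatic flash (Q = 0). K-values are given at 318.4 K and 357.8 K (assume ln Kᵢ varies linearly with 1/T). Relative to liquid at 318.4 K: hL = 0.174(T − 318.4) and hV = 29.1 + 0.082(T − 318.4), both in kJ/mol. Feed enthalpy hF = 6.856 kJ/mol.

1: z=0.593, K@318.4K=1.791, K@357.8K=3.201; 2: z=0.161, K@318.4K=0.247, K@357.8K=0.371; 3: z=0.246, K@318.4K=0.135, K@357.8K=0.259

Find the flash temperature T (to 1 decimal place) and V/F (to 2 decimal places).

Adiabatic flash: solve Rachford–Rice at each trial T, then check hF = ψ·hV(T) + (1−ψ)·hL(T).
  T = 318.4 K: K = (1.791, 0.247, 0.135), RR gives ψ = 0.207, H_out = 6.034 kJ/mol
  T = 357.8 K: K = (3.201, 0.371, 0.259), RR gives ψ = 0.662, H_out = 23.717 kJ/mol
  T = 338.1 K: K = (2.435, 0.306, 0.191), RR gives ψ = 0.490, H_out = 16.811 kJ/mol
  T = 328.2 K: K = (2.096, 0.276, 0.161), RR gives ψ = 0.375, H_out = 12.266 kJ/mol
  T = 323.3 K: K = (1.940, 0.261, 0.148), RR gives ψ = 0.300, H_out = 9.458 kJ/mol
  T = 320.9 K: K = (1.866, 0.254, 0.141), RR gives ψ = 0.258, H_out = 7.875 kJ/mol
  T = 319.6 K: K = (1.827, 0.250, 0.138), RR gives ψ = 0.232, H_out = 6.945 kJ/mol
Linear interpolation between T = 318.4 (H_out = 6.034) and T = 319.6 (H_out = 6.945) on hF = 6.856 gives T ≈ 319.5 K, at which ψ = 0.23.

T = 319.5 K, V/F = 0.23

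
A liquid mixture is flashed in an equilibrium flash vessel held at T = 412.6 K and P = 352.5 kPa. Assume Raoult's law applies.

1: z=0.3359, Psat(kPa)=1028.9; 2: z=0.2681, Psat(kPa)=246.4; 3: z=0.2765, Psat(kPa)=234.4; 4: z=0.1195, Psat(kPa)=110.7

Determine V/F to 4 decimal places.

Raoult's law: Kᵢ = Pᵢˢᵃᵗ/P = Pᵢˢᵃᵗ/352.5.
  K_1 = 1028.9/352.5 = 2.918865, K_2 = 246.4/352.5 = 0.699007, K_3 = 234.4/352.5 = 0.664965, K_4 = 110.7/352.5 = 0.314043
Iterate (Newton) starting at V/F = 0.58:
  V/F = 0.5800: g = -0.04383, g' = -0.5156 → V/F = 0.4950
  V/F = 0.4950: g = 0.00058, g' = -0.5324 → V/F = 0.4961
Converged at V/F = 0.4961.

V/F = 0.4961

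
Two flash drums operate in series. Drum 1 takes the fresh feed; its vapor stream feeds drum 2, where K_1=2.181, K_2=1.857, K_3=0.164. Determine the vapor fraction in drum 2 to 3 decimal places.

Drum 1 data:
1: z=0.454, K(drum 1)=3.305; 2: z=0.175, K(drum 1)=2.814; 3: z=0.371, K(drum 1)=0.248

Drum 1:
Material balance + equilibrium reduce to Σ zᵢ(Kᵢ−1)/(1+ψ₁(Kᵢ−1)) = 0.
Check two-phase: ΣzᵢKᵢ = 2.085 > 1 and Σzᵢ/Kᵢ = 1.696 > 1, so g(0) = 1.085 > 0 and g(1) = -0.696 < 0.
Newton iteration, ψ₁⁰ = 0.44:
  ψ₁ = 0.440: g = 0.2791, g' = -1.241 → ψ₁ = 0.665
  ψ₁ = 0.665: g = -0.0009, g' = -1.334 → ψ₁ = 0.664
Converged at ψ₁ = 0.664.
Drum-1 compositions:
  1: x = 0.179, y = 0.593
  2: x = 0.079, y = 0.223
  3: x = 0.741, y = 0.184
Drum-2 feed = drum-1 vapor: z₂ = (0.5928, 0.2233, 0.1838).
Drum 2:
Material balance + equilibrium reduce to Σ zᵢ(Kᵢ−1)/(1+ψ₂(Kᵢ−1)) = 0.
Feasibility: ΣzᵢKᵢ = 1.738, Σzᵢ/Kᵢ = 1.513 — both > 1, two phases present.
Newton–Raphson from ψ₂ = 0.43:
  ψ₂ = 0.430: g = 0.3643, g' = -0.764 → ψ₂ = 0.907
  ψ₂ = 0.907: g = -0.1888, g' = -2.436 → ψ₂ = 0.829
  ψ₂ = 0.829: g = -0.0350, g' = -1.631 → ψ₂ = 0.808
  ψ₂ = 0.808: g = -0.0015, g' = -1.491 → ψ₂ = 0.807
Converged at ψ₂ = 0.807.
  1: x = 0.304, y = 0.662
  2: x = 0.132, y = 0.245
  3: x = 0.564, y = 0.093

V/F (drum 2) = 0.807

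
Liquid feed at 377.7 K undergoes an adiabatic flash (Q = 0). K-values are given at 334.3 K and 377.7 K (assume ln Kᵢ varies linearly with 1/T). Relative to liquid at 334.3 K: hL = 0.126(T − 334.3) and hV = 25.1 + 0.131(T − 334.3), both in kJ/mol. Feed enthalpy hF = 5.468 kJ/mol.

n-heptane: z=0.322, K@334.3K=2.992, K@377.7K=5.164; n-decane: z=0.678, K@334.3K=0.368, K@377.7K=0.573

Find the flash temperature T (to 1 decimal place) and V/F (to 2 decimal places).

Adiabatic flash: solve Rachford–Rice at each trial T, then check hF = ψ·hV(T) + (1−ψ)·hL(T).
  T = 334.3 K: K = (2.992, 0.368), RR gives ψ = 0.169, H_out = 4.245 kJ/mol
  T = 377.7 K: K = (5.164, 0.573), RR gives ψ = 0.591, H_out = 20.438 kJ/mol
  T = 356.0 K: K = (3.997, 0.465), RR gives ψ = 0.376, H_out = 12.215 kJ/mol
  T = 345.1 K: K = (3.471, 0.415), RR gives ψ = 0.276, H_out = 8.310 kJ/mol
  T = 339.7 K: K = (3.227, 0.391), RR gives ψ = 0.224, H_out = 6.320 kJ/mol
  T = 337.0 K: K = (3.108, 0.380), RR gives ψ = 0.197, H_out = 5.296 kJ/mol
  T = 338.4 K: K = (3.169, 0.386), RR gives ψ = 0.212, H_out = 5.830 kJ/mol
  T = 337.7 K: K = (3.139, 0.383), RR gives ψ = 0.204, H_out = 5.564 kJ/mol
Linear interpolation between T = 337.0 (H_out = 5.296) and T = 337.7 (H_out = 5.564) on hF = 5.468 gives T ≈ 337.4 K, at which ψ = 0.20.

T = 337.4 K, V/F = 0.20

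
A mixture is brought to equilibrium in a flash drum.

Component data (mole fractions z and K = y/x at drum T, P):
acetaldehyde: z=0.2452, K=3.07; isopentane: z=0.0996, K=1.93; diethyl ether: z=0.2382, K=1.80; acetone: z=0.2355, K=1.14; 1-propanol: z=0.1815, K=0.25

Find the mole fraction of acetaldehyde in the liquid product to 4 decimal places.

Material balance + equilibrium reduce to Σ zᵢ(Kᵢ−1)/(1+β(Kᵢ−1)) = 0.
Check two-phase: ΣzᵢKᵢ = 1.6876 > 1 and Σzᵢ/Kᵢ = 1.1964 > 1, so g(0) = 0.6876 > 0 and g(1) = -0.1964 < 0.
Newton iteration, β⁰ = 0.5:
  β = 0.5000: g = 0.26177, g' = -0.6370 → β = 0.9109
  β = 0.9109: g = -0.06418, g' = -1.2233 → β = 0.8585
  β = 0.8585: g = -0.00553, g' = -1.0250 → β = 0.8531
  β = 0.8531: g = -0.00004, g' = -1.0086 → β = 0.8530
Converged at β = 0.8530.
Compositions from xᵢ = zᵢ/(1+β(Kᵢ−1)), yᵢ = Kᵢxᵢ:
  acetaldehyde: x = 0.0887, y = 0.2722
  isopentane: x = 0.0555, y = 0.1072
  diethyl ether: x = 0.1416, y = 0.2548
  acetone: x = 0.2104, y = 0.2398
  1-propanol: x = 0.5038, y = 0.1260

x_acetaldehyde = 0.0887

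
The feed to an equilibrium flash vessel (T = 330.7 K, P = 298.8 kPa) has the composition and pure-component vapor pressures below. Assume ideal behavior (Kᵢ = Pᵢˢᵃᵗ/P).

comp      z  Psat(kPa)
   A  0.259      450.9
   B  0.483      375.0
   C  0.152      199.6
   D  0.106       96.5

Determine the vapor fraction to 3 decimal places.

ψ = 0.698

Raoult's law: Kᵢ = Pᵢˢᵃᵗ/P = Pᵢˢᵃᵗ/298.8.
  K_A = 450.9/298.8 = 1.50904, K_B = 375.0/298.8 = 1.25502, K_C = 199.6/298.8 = 0.66801, K_D = 96.5/298.8 = 0.32296
Material balance + equilibrium reduce to Σ zᵢ(Kᵢ−1)/(1+ψ(Kᵢ−1)) = 0.
Feasibility: ΣzᵢKᵢ = 1.133, Σzᵢ/Kᵢ = 1.112 — both > 1, two phases present.
Newton–Raphson from ψ = 0.67:
  ψ = 0.670: g = 0.0073, g' = -0.251 → ψ = 0.699
  ψ = 0.699: g = -0.0002, g' = -0.263 → ψ = 0.698
Converged at ψ = 0.698.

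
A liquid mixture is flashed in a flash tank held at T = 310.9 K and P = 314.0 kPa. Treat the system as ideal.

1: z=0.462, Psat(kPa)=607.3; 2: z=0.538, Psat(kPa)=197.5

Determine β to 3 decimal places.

β = 0.669

Raoult's law: Kᵢ = Pᵢˢᵃᵗ/P = Pᵢˢᵃᵗ/314.0.
  K_1 = 607.3/314.0 = 1.93408, K_2 = 197.5/314.0 = 0.62898
Rachford–Rice: g(β) = Σ zᵢ(Kᵢ−1)/(1+β(Kᵢ−1)) = 0.
Feasibility: ΣzᵢKᵢ = 1.232, Σzᵢ/Kᵢ = 1.094 — both > 1, two phases present.
Newton–Raphson from β = 0.63:
  β = 0.630: g = 0.0112, g' = -0.286 → β = 0.669
Converged at β = 0.669.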